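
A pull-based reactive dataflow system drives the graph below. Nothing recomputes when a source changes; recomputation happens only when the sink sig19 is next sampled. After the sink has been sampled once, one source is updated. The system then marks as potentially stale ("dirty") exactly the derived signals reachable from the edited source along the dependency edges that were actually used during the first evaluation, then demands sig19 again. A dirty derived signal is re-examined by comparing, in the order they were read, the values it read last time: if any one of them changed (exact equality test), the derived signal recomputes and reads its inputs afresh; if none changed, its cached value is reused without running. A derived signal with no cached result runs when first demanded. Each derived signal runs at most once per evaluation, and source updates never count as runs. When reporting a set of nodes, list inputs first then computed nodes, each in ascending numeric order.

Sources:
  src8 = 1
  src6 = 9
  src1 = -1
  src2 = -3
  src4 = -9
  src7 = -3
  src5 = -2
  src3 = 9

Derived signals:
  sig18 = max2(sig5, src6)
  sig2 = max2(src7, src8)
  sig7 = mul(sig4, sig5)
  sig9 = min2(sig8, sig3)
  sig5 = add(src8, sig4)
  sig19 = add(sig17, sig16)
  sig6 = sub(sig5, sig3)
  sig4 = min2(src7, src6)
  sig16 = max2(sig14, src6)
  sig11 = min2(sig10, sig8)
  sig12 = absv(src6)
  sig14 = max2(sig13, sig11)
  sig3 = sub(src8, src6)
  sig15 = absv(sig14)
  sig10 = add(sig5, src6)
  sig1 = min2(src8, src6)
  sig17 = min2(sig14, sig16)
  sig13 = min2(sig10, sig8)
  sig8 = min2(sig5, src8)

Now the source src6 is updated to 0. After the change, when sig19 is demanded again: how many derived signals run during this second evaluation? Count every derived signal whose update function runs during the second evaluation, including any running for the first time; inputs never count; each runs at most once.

Derived signals that run: sig4, sig10, sig11, sig13, sig16, sig17, sig19 — 7 in total.
Key observation: the cutoff stops propagation at sig5 — its inputs' values are unchanged, so it reuses its cache.

First evaluation (everything demanded from the output):
  sig4 = min2(-3, 9) = -3
  sig5 = add(1, -3) = -2
  sig8 = min2(-2, 1) = -2
  sig10 = add(-2, 9) = 7
  sig11 = min2(7, -2) = -2
  sig13 = min2(7, -2) = -2
  sig14 = max2(-2, -2) = -2
  sig16 = max2(-2, 9) = 9
  sig17 = min2(-2, 9) = -2
  sig19 = add(-2, 9) = 7

Propagation after the edit:
  sig4: runs — src6 9->0; result -3 (same value as before).
  sig5: checked — values it read are unchanged (src8 unchanged, sig4 unchanged); reused cached -2 without running.
  sig8: checked — values it read are unchanged (sig5 unchanged, src8 unchanged); reused cached -2 without running.
  sig10: runs — src6 9->0; result -2.
  sig11: runs — sig10 7->-2; result -2 (same value as before).
  sig13: runs — sig10 7->-2; result -2 (same value as before).
  sig14: checked — values it read are unchanged (sig13 unchanged, sig11 unchanged); reused cached -2 without running.
  sig16: runs — src6 9->0; result 0.
  sig17: runs — sig16 9->0; result -2 (same value as before).
  sig19: runs — sig16 9->0; result -2.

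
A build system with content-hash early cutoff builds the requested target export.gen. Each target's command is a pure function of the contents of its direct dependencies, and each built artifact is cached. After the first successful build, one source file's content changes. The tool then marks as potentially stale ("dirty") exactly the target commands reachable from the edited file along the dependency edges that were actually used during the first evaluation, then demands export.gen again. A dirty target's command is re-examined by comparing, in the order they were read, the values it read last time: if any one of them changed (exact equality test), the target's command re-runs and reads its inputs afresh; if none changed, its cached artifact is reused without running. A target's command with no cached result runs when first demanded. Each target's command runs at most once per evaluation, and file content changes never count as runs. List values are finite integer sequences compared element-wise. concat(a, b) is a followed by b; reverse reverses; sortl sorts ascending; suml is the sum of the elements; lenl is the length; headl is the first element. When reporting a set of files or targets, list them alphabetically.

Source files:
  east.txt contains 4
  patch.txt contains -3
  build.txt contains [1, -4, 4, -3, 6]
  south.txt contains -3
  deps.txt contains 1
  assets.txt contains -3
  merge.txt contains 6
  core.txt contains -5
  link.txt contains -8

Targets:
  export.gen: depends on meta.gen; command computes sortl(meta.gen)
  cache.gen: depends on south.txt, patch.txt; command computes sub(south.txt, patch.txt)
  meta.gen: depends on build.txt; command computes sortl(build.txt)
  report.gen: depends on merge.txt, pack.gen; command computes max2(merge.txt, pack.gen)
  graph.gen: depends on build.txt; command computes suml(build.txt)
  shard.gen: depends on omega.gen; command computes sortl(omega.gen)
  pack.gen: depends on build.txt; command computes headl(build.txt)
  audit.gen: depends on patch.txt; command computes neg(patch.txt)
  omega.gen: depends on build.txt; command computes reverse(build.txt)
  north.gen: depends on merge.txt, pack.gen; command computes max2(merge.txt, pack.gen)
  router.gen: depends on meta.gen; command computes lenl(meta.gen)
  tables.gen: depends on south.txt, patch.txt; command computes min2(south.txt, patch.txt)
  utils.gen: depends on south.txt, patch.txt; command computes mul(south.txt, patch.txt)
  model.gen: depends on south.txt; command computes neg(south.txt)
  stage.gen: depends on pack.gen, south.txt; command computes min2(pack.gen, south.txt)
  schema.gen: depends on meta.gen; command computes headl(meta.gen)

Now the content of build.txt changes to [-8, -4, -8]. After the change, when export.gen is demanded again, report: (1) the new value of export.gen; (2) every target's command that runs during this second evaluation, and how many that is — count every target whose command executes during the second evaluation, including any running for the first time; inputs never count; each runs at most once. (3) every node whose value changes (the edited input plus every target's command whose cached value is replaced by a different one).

New value of export.gen: [-8, -8, -4].
Target commands that run: export.gen, meta.gen — 2 in total.
Values that change: build.txt, export.gen, meta.gen.

First evaluation (everything demanded from the output):
  meta.gen = sortl([1, -4, 4, -3, 6]) = [-4, -3, 1, 4, 6]
  export.gen = sortl([-4, -3, 1, 4, 6]) = [-4, -3, 1, 4, 6]

Propagation after the edit:
  meta.gen: runs — build.txt [1, -4, 4, -3, 6]->[-8, -4, -8]; result [-8, -8, -4].
  export.gen: runs — meta.gen [-4, -3, 1, 4, 6]->[-8, -8, -4]; result [-8, -8, -4].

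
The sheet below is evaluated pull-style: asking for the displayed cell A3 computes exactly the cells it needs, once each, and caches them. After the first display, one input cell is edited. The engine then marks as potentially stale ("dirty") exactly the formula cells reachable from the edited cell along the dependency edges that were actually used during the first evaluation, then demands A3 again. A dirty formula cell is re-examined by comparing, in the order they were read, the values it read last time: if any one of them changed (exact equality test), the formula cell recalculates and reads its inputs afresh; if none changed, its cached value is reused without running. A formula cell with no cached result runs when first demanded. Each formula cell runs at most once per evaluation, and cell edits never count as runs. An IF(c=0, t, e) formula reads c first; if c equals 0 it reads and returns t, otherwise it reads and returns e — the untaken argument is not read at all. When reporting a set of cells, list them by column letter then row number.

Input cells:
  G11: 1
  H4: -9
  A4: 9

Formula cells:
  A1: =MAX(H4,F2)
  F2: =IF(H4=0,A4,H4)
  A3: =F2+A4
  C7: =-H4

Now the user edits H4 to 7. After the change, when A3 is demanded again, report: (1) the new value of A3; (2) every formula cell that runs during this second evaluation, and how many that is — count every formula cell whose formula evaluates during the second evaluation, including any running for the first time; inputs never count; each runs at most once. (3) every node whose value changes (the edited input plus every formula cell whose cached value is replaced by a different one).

Demanding A3 again yields 16.
2 formula cells run: A3, F2.
The nodes whose values change: A3, F2, H4.

First demand of the output computes:
  F2 = IF(H4=0: H4=-9 -> else branch H4) = -9
  A3 = -9 + 9 = 0

After the edit, cleaning proceeds:
  F2: a read changed (H4 -9->7; H4 -9->7) — executes, giving 7.
  A3: a read changed (F2 -9->7) — executes, giving 16.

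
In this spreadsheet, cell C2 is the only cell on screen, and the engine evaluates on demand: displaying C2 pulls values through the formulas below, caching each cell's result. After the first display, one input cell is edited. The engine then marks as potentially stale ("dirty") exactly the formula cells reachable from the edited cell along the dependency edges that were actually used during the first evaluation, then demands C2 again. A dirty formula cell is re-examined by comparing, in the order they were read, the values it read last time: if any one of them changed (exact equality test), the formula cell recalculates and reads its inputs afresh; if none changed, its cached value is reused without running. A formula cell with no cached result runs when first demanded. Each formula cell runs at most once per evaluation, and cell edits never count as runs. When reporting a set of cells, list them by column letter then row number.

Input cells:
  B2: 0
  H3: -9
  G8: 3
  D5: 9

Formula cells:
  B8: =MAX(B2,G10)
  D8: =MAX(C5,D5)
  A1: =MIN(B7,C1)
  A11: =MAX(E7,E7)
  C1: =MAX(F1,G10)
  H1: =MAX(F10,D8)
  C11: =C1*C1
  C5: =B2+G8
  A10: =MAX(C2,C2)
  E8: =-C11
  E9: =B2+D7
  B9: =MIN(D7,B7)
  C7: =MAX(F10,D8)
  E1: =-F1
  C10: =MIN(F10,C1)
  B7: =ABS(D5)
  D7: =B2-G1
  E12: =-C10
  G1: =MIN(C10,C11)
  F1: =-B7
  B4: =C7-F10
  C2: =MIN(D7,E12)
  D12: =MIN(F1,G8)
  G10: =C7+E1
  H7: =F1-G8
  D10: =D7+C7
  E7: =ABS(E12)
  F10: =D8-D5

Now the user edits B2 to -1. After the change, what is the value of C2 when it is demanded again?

Initial pass — values computed on the first demand:
  B7 = ABS(9) = 9
  C5 = 0 + 3 = 3
  D8 = MAX(3, 9) = 9
  F1 = -(9) = -9
  E1 = -(-9) = 9
  F10 = 9 - 9 = 0
  C7 = MAX(0, 9) = 9
  G10 = 9 + 9 = 18
  C1 = MAX(-9, 18) = 18
  C10 = MIN(0, 18) = 0
  C11 = 18 * 18 = 324
  E12 = -(0) = 0
  G1 = MIN(0, 324) = 0
  D7 = 0 - 0 = 0
  C2 = MIN(0, 0) = 0

Second demand — change propagation:
  C5: re-runs because B2 0->-1; new result 2.
  D8: re-runs because C5 3->2; new result 9 (unchanged).
  F10: re-examined; everything it read last time is the same (D8 unchanged, D5 unchanged) — cache 0 kept, no run.
  C7: re-examined; everything it read last time is the same (F10 unchanged, D8 unchanged) — cache 9 kept, no run.
  G10: re-examined; everything it read last time is the same (C7 unchanged, E1 unchanged) — cache 18 kept, no run.
  C1: re-examined; everything it read last time is the same (F1 unchanged, G10 unchanged) — cache 18 kept, no run.
  C10: re-examined; everything it read last time is the same (F10 unchanged, C1 unchanged) — cache 0 kept, no run.
  C11: re-examined; everything it read last time is the same (C1 unchanged, C1 unchanged) — cache 324 kept, no run.
  E12: re-examined; everything it read last time is the same (C10 unchanged) — cache 0 kept, no run.
  G1: re-examined; everything it read last time is the same (C10 unchanged, C11 unchanged) — cache 0 kept, no run.
  D7: re-runs because B2 0->-1; new result -1.
  C2: re-runs because D7 0->-1; new result -1.

The important point: at F10 every value read last time is unchanged, so the dirty flag clears without a run.

C2 now evaluates to -1.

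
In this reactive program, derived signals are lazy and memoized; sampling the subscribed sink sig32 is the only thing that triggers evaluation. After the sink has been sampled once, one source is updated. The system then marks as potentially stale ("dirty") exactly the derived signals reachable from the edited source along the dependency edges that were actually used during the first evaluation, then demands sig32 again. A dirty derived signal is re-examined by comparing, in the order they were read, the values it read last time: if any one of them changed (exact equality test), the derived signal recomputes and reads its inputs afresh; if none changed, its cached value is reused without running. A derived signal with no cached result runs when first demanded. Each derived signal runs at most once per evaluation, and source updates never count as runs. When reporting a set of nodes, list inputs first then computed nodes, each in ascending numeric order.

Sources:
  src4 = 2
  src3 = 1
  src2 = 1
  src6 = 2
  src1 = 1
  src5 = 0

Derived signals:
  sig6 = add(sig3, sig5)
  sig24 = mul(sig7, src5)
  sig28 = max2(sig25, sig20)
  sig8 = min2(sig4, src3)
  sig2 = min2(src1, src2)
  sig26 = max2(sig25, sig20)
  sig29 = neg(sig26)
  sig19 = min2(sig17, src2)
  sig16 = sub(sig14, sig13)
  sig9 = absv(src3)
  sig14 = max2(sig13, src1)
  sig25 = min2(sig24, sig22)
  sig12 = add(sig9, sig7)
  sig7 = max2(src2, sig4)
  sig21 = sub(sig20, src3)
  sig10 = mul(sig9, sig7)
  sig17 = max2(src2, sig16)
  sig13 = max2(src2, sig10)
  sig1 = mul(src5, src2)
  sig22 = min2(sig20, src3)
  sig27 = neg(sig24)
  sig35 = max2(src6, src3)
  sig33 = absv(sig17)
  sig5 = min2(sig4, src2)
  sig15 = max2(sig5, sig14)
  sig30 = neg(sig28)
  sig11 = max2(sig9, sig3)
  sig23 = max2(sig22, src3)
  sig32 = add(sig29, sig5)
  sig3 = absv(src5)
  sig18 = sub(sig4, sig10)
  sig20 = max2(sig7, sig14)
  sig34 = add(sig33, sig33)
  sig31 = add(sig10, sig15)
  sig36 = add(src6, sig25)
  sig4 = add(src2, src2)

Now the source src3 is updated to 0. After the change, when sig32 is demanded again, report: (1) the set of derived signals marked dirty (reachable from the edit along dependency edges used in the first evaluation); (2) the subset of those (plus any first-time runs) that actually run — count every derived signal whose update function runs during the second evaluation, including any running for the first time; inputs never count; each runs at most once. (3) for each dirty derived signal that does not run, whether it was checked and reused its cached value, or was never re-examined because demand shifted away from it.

The edit dirties: sig9, sig10, sig13, sig14, sig20, sig22, sig25, sig26, sig29, sig32.
7 derived signals run: sig9, sig10, sig13, sig14, sig20, sig22, sig25.
Cache hits after checking: sig26, sig29, sig32.
Note where the cutoff bites: sig26 is checked, finds nothing changed, and keeps its cache.

First demand of the output computes:
  sig4 = add(1, 1) = 2
  sig5 = min2(2, 1) = 1
  sig7 = max2(1, 2) = 2
  sig9 = absv(1) = 1
  sig10 = mul(1, 2) = 2
  sig13 = max2(1, 2) = 2
  sig14 = max2(2, 1) = 2
  sig20 = max2(2, 2) = 2
  sig22 = min2(2, 1) = 1
  sig24 = mul(2, 0) = 0
  sig25 = min2(0, 1) = 0
  sig26 = max2(0, 2) = 2
  sig29 = neg(2) = -2
  sig32 = add(-2, 1) = -1

After the edit, cleaning proceeds:
  sig9: a read changed (src3 1->0) — executes, giving 0.
  sig10: a read changed (sig9 1->0) — executes, giving 0.
  sig13: a read changed (sig10 2->0) — executes, giving 1.
  sig14: a read changed (sig13 2->1) — executes, giving 1.
  sig20: a read changed (sig14 2->1) — executes, giving 2 — identical to its old value.
  sig22: a read changed (src3 1->0) — executes, giving 0.
  sig25: a read changed (sig22 1->0) — executes, giving 0 — identical to its old value.
  sig26: dirty, but its reads are unchanged (sig25 unchanged, sig20 unchanged); cached 2 stands.
  sig29: dirty, but its reads are unchanged (sig26 unchanged); cached -2 stands.
  sig32: dirty, but its reads are unchanged (sig29 unchanged, sig5 unchanged); cached -1 stands.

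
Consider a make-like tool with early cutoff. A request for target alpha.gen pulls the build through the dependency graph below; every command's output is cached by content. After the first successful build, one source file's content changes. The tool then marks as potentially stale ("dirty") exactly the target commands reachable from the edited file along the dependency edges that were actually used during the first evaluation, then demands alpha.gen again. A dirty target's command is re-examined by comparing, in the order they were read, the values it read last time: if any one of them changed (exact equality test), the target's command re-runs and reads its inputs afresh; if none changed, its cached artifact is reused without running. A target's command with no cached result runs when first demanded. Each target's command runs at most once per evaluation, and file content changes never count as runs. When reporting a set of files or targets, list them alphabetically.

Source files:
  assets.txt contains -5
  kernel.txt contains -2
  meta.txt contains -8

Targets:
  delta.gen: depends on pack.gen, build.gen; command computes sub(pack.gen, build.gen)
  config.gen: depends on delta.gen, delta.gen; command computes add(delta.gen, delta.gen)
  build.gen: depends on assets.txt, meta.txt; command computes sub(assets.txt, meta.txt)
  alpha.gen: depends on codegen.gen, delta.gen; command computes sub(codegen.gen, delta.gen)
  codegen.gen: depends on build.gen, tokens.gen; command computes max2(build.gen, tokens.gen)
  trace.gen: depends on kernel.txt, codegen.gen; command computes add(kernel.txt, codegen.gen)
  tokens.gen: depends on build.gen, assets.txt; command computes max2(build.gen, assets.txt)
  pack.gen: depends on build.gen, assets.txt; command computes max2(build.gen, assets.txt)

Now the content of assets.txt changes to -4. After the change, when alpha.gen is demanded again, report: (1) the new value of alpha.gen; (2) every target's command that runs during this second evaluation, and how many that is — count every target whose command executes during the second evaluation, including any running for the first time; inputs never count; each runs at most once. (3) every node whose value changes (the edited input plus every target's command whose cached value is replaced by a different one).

First demand of the output computes:
  build.gen = sub(-5, -8) = 3
  pack.gen = max2(3, -5) = 3
  delta.gen = sub(3, 3) = 0
  tokens.gen = max2(3, -5) = 3
  codegen.gen = max2(3, 3) = 3
  alpha.gen = sub(3, 0) = 3

After the edit, cleaning proceeds:
  build.gen: a read changed (assets.txt -5->-4) — executes, giving 4.
  pack.gen: a read changed (build.gen 3->4; assets.txt -5->-4) — executes, giving 4.
  delta.gen: a read changed (pack.gen 3->4; build.gen 3->4) — executes, giving 0 — identical to its old value.
  tokens.gen: a read changed (build.gen 3->4; assets.txt -5->-4) — executes, giving 4.
  codegen.gen: a read changed (build.gen 3->4; tokens.gen 3->4) — executes, giving 4.
  alpha.gen: a read changed (codegen.gen 3->4) — executes, giving 4.

Demanding alpha.gen again yields 4.
6 target commands run: alpha.gen, build.gen, codegen.gen, delta.gen, pack.gen, tokens.gen.
The nodes whose values change: alpha.gen, assets.txt, build.gen, codegen.gen, pack.gen, tokens.gen.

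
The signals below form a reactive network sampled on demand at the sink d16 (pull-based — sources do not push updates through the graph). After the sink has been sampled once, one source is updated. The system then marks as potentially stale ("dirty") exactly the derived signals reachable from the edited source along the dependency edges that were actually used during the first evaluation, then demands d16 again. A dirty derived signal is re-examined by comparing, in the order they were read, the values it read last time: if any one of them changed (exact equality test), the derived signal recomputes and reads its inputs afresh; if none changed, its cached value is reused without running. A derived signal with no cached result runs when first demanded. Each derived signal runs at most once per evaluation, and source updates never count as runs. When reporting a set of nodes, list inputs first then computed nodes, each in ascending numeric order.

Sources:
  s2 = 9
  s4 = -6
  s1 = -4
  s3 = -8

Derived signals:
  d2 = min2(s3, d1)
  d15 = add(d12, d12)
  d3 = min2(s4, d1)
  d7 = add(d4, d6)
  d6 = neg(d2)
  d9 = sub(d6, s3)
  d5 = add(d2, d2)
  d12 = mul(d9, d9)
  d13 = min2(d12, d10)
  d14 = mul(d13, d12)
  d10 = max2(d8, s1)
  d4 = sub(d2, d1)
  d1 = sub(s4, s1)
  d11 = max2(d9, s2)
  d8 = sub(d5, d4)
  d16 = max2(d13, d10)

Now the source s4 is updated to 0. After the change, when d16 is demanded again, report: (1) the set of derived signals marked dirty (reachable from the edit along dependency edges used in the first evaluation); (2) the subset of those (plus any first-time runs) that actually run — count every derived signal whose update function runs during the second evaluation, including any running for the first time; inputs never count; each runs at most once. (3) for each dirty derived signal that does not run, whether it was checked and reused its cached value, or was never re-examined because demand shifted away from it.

Initial pass — values computed on the first demand:
  d1 = sub(-6, -4) = -2
  d2 = min2(-8, -2) = -8
  d4 = sub(-8, -2) = -6
  d5 = add(-8, -8) = -16
  d6 = neg(-8) = 8
  d8 = sub(-16, -6) = -10
  d9 = sub(8, -8) = 16
  d10 = max2(-10, -4) = -4
  d12 = mul(16, 16) = 256
  d13 = min2(256, -4) = -4
  d16 = max2(-4, -4) = -4

Second demand — change propagation:
  d1: re-runs because s4 -6->0; new result 4.
  d2: re-runs because d1 -2->4; new result -8 (unchanged).
  d4: re-runs because d1 -2->4; new result -12.
  d5: re-examined; everything it read last time is the same (d2 unchanged, d2 unchanged) — cache -16 kept, no run.
  d6: re-examined; everything it read last time is the same (d2 unchanged) — cache 8 kept, no run.
  d8: re-runs because d4 -6->-12; new result -4.
  d9: re-examined; everything it read last time is the same (d6 unchanged, s3 unchanged) — cache 16 kept, no run.
  d10: re-runs because d8 -10->-4; new result -4 (unchanged).
  d12: re-examined; everything it read last time is the same (d9 unchanged, d9 unchanged) — cache 256 kept, no run.
  d13: re-examined; everything it read last time is the same (d12 unchanged, d10 unchanged) — cache -4 kept, no run.
  d16: re-examined; everything it read last time is the same (d13 unchanged, d10 unchanged) — cache -4 kept, no run.

The important point: at d5 every value read last time is unchanged, so the dirty flag clears without a run.

Dirty set: d1, d2, d4, d5, d6, d8, d9, d10, d12, d13, d16.
Run set: d1, d2, d4, d8, d10 (5 run).
Re-examined without running (cache reused): d5, d6, d9, d12, d13, d16.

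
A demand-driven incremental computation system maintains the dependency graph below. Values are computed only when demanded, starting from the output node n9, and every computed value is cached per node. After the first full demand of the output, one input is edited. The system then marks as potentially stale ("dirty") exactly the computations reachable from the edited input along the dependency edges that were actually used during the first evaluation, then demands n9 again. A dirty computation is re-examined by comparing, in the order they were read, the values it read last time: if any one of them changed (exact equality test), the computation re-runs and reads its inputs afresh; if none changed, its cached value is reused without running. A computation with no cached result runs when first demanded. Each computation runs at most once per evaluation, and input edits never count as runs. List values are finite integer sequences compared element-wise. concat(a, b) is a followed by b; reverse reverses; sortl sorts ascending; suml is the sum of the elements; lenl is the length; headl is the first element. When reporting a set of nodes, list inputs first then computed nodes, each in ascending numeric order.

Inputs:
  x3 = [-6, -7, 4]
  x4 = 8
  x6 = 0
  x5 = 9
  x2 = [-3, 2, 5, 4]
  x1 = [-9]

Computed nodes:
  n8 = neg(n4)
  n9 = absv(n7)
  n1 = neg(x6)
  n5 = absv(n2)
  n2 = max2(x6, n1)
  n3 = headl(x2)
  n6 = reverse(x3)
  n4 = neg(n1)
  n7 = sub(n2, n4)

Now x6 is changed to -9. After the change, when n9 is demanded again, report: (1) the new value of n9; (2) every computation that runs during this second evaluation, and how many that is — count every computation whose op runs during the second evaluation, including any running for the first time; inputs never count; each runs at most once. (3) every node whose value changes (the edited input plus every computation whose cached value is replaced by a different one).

New value of n9: 18.
Computations that run: n1, n2, n4, n7, n9 — 5 in total.
Values that change: x6, n1, n2, n4, n7, n9.

First evaluation (everything demanded from the output):
  n1 = neg(0) = 0
  n2 = max2(0, 0) = 0
  n4 = neg(0) = 0
  n7 = sub(0, 0) = 0
  n9 = absv(0) = 0

Propagation after the edit:
  n1: runs — x6 0->-9; result 9.
  n2: runs — x6 0->-9; n1 0->9; result 9.
  n4: runs — n1 0->9; result -9.
  n7: runs — n2 0->9; n4 0->-9; result 18.
  n9: runs — n7 0->18; result 18.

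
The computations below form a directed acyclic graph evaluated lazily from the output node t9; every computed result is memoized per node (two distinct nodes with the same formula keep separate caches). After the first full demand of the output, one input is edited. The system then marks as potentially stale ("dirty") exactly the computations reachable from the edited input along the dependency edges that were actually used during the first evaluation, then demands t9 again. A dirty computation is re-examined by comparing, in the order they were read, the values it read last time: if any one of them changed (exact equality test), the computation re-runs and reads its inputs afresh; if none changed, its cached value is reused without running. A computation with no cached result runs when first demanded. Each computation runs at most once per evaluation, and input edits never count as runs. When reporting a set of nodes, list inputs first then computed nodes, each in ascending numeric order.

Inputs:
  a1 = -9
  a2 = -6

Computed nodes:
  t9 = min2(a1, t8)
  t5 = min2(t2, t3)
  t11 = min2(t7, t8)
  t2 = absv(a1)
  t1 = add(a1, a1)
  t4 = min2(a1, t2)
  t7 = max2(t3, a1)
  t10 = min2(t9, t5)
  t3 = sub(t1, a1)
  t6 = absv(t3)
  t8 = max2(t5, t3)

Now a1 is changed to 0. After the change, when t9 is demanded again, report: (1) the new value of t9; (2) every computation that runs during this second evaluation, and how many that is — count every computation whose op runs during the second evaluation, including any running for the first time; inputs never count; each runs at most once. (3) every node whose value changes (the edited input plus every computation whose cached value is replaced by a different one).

Demanding t9 again yields 0.
6 computations run: t1, t2, t3, t5, t8, t9.
The nodes whose values change: a1, t1, t2, t3, t5, t8, t9.

First demand of the output computes:
  t1 = add(-9, -9) = -18
  t2 = absv(-9) = 9
  t3 = sub(-18, -9) = -9
  t5 = min2(9, -9) = -9
  t8 = max2(-9, -9) = -9
  t9 = min2(-9, -9) = -9

After the edit, cleaning proceeds:
  t1: a read changed (a1 -9->0; a1 -9->0) — executes, giving 0.
  t2: a read changed (a1 -9->0) — executes, giving 0.
  t3: a read changed (t1 -18->0; a1 -9->0) — executes, giving 0.
  t5: a read changed (t2 9->0; t3 -9->0) — executes, giving 0.
  t8: a read changed (t5 -9->0; t3 -9->0) — executes, giving 0.
  t9: a read changed (a1 -9->0; t8 -9->0) — executes, giving 0.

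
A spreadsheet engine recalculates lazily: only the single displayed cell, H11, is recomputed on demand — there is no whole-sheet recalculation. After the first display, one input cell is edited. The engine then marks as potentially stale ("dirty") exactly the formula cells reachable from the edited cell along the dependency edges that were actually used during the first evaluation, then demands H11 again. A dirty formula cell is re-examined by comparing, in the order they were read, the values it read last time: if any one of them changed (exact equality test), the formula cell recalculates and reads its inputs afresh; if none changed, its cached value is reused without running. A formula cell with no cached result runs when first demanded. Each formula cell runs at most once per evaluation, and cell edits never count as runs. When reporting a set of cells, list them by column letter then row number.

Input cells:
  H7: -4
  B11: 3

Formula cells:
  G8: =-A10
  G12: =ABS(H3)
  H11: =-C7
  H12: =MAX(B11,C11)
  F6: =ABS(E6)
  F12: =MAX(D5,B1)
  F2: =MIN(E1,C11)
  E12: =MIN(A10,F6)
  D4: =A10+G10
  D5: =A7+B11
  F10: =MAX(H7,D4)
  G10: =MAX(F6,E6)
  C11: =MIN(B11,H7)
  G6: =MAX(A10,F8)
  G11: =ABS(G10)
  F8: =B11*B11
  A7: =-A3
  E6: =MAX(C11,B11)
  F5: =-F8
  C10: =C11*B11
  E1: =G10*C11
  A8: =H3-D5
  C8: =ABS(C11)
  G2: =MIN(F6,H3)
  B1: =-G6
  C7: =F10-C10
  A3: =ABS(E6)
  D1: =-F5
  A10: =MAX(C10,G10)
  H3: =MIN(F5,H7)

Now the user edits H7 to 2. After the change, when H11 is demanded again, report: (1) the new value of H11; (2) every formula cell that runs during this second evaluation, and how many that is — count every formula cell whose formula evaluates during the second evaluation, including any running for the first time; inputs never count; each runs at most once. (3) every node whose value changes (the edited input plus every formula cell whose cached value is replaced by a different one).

New value of H11: -3.
Formula cells that run: A10, C7, C10, C11, D4, E6, F10, H11 — 8 in total.
Values that change: A10, C7, C10, C11, D4, F10, H7, H11.
Key observation: the cutoff stops propagation at F6 — its inputs' values are unchanged, so it reuses its cache.

First evaluation (everything demanded from the output):
  C11 = MIN(3, -4) = -4
  C10 = -4 * 3 = -12
  E6 = MAX(-4, 3) = 3
  F6 = ABS(3) = 3
  G10 = MAX(3, 3) = 3
  A10 = MAX(-12, 3) = 3
  D4 = 3 + 3 = 6
  F10 = MAX(-4, 6) = 6
  C7 = 6 - -12 = 18
  H11 = -(18) = -18

Propagation after the edit:
  C11: runs — H7 -4->2; result 2.
  C10: runs — C11 -4->2; result 6.
  E6: runs — C11 -4->2; result 3 (same value as before).
  F6: checked — values it read are unchanged (E6 unchanged); reused cached 3 without running.
  G10: checked — values it read are unchanged (F6 unchanged, E6 unchanged); reused cached 3 without running.
  A10: runs — C10 -12->6; result 6.
  D4: runs — A10 3->6; result 9.
  F10: runs — H7 -4->2; D4 6->9; result 9.
  C7: runs — F10 6->9; C10 -12->6; result 3.
  H11: runs — C7 18->3; result -3.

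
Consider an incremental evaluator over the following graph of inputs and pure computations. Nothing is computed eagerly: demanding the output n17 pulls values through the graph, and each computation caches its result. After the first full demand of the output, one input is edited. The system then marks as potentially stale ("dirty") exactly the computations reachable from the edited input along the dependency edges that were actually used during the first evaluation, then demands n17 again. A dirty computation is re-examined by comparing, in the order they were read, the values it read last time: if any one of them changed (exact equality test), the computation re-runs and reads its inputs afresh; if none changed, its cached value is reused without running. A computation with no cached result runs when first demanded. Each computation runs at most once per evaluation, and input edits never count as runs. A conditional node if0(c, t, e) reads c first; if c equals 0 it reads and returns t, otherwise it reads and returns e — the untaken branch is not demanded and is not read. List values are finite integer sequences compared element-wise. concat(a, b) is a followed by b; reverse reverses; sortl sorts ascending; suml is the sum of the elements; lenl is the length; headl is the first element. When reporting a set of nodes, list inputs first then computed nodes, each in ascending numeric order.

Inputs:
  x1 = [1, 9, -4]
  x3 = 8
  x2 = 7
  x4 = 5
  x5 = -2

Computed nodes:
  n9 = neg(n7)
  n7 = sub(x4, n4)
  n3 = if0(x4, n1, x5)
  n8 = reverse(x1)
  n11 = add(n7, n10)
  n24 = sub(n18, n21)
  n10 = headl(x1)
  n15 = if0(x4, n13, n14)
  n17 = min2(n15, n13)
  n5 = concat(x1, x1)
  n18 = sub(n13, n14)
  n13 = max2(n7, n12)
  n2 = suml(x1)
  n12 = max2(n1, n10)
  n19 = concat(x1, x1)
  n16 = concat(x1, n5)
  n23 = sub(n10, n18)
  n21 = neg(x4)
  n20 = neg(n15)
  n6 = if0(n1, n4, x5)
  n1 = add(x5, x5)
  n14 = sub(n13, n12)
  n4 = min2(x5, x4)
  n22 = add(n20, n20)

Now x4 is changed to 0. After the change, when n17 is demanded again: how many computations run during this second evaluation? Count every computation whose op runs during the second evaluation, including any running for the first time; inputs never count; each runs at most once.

Run set: n4, n7, n13, n15, n17 (5 run).
The important point: the flipped condition redirects demand; n14 is left stale, never re-checked.

Initial pass — values computed on the first demand:
  n1 = add(-2, -2) = -4
  n4 = min2(-2, 5) = -2
  n7 = sub(5, -2) = 7
  n10 = headl([1, 9, -4]) = 1
  n12 = max2(-4, 1) = 1
  n13 = max2(7, 1) = 7
  n14 = sub(7, 1) = 6
  n15 = if0(x4=5 -> else branch n14) = 6
  n17 = min2(6, 7) = 6

Second demand — change propagation:
  n4: re-runs because x4 5->0; new result -2 (unchanged).
  n7: re-runs because x4 5->0; new result 2.
  n13: re-runs because n7 7->2; new result 2.
  n14: dirty yet unreached — the second evaluation never asks for it.
  n15: re-runs because x4 5->0; new result 2.
  n17: re-runs because n15 6->2; n13 7->2; new result 2.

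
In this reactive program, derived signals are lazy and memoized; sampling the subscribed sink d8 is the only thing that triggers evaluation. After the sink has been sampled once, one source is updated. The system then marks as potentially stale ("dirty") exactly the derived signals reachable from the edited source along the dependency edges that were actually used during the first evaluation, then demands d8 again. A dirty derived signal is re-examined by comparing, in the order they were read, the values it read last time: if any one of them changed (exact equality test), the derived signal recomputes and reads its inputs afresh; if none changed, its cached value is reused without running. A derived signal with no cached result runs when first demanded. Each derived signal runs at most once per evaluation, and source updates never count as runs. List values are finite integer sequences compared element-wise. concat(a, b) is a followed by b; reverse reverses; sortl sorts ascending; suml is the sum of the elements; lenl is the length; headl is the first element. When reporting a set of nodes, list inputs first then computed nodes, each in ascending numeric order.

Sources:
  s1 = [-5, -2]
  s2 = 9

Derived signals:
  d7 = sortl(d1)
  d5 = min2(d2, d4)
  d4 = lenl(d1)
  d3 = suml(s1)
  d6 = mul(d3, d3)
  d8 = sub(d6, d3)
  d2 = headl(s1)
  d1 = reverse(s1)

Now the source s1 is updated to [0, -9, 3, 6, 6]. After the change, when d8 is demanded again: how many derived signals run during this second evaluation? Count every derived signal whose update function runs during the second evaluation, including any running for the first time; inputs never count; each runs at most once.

3 derived signals run: d3, d6, d8.

First demand of the output computes:
  d3 = suml([-5, -2]) = -7
  d6 = mul(-7, -7) = 49
  d8 = sub(49, -7) = 56

After the edit, cleaning proceeds:
  d3: a read changed (s1 [-5, -2]->[0, -9, 3, 6, 6]) — executes, giving 6.
  d6: a read changed (d3 -7->6; d3 -7->6) — executes, giving 36.
  d8: a read changed (d6 49->36; d3 -7->6) — executes, giving 30.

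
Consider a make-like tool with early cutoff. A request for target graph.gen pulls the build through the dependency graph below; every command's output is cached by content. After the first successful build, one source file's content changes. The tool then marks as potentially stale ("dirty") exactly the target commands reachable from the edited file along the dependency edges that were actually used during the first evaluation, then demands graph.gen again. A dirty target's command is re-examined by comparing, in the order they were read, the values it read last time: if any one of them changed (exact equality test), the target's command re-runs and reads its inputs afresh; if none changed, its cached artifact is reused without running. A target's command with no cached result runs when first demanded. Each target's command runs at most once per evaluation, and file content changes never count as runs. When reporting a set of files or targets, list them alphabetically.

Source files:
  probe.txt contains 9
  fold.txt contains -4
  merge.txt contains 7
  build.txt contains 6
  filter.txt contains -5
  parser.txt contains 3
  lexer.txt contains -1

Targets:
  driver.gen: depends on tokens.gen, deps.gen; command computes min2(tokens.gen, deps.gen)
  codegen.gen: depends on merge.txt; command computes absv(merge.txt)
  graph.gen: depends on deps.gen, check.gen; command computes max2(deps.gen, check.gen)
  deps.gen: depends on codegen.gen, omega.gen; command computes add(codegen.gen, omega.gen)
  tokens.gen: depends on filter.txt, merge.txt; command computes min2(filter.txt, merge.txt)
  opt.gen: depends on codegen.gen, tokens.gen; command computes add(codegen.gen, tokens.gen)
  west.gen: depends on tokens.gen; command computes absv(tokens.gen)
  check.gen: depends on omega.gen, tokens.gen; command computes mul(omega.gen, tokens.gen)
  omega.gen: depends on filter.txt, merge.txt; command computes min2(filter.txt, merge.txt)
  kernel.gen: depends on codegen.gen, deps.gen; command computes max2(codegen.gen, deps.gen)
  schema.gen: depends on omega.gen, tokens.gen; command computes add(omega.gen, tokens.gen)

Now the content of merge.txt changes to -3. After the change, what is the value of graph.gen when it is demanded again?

Demanding graph.gen again yields 25.
Note where the cutoff bites: check.gen is checked, finds nothing changed, and keeps its cache.

First demand of the output computes:
  codegen.gen = absv(7) = 7
  omega.gen = min2(-5, 7) = -5
  deps.gen = add(7, -5) = 2
  tokens.gen = min2(-5, 7) = -5
  check.gen = mul(-5, -5) = 25
  graph.gen = max2(2, 25) = 25

After the edit, cleaning proceeds:
  codegen.gen: a read changed (merge.txt 7->-3) — executes, giving 3.
  omega.gen: a read changed (merge.txt 7->-3) — executes, giving -5 — identical to its old value.
  deps.gen: a read changed (codegen.gen 7->3) — executes, giving -2.
  tokens.gen: a read changed (merge.txt 7->-3) — executes, giving -5 — identical to its old value.
  check.gen: dirty, but its reads are unchanged (omega.gen unchanged, tokens.gen unchanged); cached 25 stands.
  graph.gen: a read changed (deps.gen 2->-2) — executes, giving 25 — identical to its old value.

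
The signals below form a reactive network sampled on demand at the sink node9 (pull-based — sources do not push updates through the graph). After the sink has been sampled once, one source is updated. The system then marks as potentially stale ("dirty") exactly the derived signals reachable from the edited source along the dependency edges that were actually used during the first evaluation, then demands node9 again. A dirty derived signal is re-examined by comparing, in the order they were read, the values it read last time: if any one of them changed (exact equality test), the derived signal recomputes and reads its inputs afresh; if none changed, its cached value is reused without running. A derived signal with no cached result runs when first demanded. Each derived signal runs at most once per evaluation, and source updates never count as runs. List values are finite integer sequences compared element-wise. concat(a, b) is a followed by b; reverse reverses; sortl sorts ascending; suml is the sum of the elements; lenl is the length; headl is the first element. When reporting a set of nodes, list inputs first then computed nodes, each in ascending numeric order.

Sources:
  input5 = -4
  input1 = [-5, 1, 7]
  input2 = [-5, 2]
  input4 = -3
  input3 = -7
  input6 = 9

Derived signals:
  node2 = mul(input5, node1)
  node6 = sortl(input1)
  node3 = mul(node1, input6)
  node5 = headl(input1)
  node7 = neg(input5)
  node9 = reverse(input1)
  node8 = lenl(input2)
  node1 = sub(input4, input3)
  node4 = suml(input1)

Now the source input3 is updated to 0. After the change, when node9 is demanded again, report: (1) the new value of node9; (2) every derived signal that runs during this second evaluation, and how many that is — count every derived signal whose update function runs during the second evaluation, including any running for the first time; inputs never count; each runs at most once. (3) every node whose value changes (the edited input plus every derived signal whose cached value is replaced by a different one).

node9 now evaluates to [7, 1, -5].
Run set: none (0 run).
Changed values: input3.
The important point: nothing the output needs ever reads input3, so the edit is invisible to it.

Initial pass — values computed on the first demand:
  node9 = reverse([-5, 1, 7]) = [7, 1, -5]

Second demand — change propagation:
  no demanded computation ever read input3, so the edit dirties nothing and nothing runs.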